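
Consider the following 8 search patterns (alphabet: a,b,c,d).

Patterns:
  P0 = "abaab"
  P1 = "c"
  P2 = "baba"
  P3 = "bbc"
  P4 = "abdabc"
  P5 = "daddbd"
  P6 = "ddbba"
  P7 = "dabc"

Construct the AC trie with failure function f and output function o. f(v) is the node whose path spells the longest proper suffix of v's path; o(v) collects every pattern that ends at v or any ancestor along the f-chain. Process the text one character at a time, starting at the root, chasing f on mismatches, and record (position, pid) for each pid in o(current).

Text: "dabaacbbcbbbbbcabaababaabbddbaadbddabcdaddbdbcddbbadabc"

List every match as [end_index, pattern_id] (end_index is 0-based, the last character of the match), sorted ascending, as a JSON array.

Construct AC machine:
Trie (insert patterns):
  n0 'ε': a→1 b→7 c→6 d→17
  n1 'a': b→2
  n2 'ab': a→3 d→13
  n3 'aba': a→4
  n4 'abaa': b→5
  n5 'abaab': ·  ←P0
  n6 'c': ·  ←P1
  n7 'b': a→8 b→11
  n8 'ba': b→9
  n9 'bab': a→10
  n10 'baba': ·  ←P2
  n11 'bb': c→12
  n12 'bbc': ·  ←P3
  n13 'abd': a→14
  n14 'abda': b→15
  n15 'abdab': c→16
  n16 'abdabc': ·  ←P4
  n17 'd': a→18 d→23
  n18 'da': b→27 d→19
  n19 'dad': d→20
  n20 'dadd': b→21
  n21 'daddb': d→22
  n22 'daddbd': ·  ←P5
  n23 'dd': b→24
  n24 'ddb': b→25
  n25 'ddbb': a→26
  n26 'ddbba': ·  ←P6
  n27 'dab': c→28
  n28 'dabc': ·  ←P7

Failure links (BFS by depth):
  n1('a'): parent n0 fail=0; on 'a' 0 → fail=0;  out ∅∪∅=∅
  n6('c'): parent n0 fail=0; on 'c' 0 → fail=0;  out {1}∪∅={1}
  n7('b'): parent n0 fail=0; on 'b' 0 → fail=0;  out ∅∪∅=∅
  n17('d'): parent n0 fail=0; on 'd' 0 → fail=0;  out ∅∪∅=∅
  n2('ab'): parent n1 fail=0; on 'b' 0 → fail=7;  out ∅∪∅=∅
  n8('ba'): parent n7 fail=0; on 'a' 0 → fail=1;  out ∅∪∅=∅
  n11('bb'): parent n7 fail=0; on 'b' 0 → fail=7;  out ∅∪∅=∅
  n18('da'): parent n17 fail=0; on 'a' 0 → fail=1;  out ∅∪∅=∅
  n23('dd'): parent n17 fail=0; on 'd' 0 → fail=17;  out ∅∪∅=∅
  n3('aba'): parent n2 fail=7; on 'a' 7 → fail=8;  out ∅∪∅=∅
  n9('bab'): parent n8 fail=1; on 'b' 1 → fail=2;  out ∅∪∅=∅
  n12('bbc'): parent n11 fail=7; on 'c' 7→0 → fail=6;  out {3}∪{1}={1,3}
  n13('abd'): parent n2 fail=7; on 'd' 7→0 → fail=17;  out ∅∪∅=∅
  n19('dad'): parent n18 fail=1; on 'd' 1→0 → fail=17;  out ∅∪∅=∅
  n24('ddb'): parent n23 fail=17; on 'b' 17→0 → fail=7;  out ∅∪∅=∅
  n27('dab'): parent n18 fail=1; on 'b' 1 → fail=2;  out ∅∪∅=∅
  n4('abaa'): parent n3 fail=8; on 'a' 8→1→0 → fail=1;  out ∅∪∅=∅
  n10('baba'): parent n9 fail=2; on 'a' 2 → fail=3;  out {2}∪∅={2}
  n14('abda'): parent n13 fail=17; on 'a' 17 → fail=18;  out ∅∪∅=∅
  n20('dadd'): parent n19 fail=17; on 'd' 17 → fail=23;  out ∅∪∅=∅
  n25('ddbb'): parent n24 fail=7; on 'b' 7 → fail=11;  out ∅∪∅=∅
  n28('dabc'): parent n27 fail=2; on 'c' 2→7→0 → fail=6;  out {7}∪{1}={1,7}
  n5('abaab'): parent n4 fail=1; on 'b' 1 → fail=2;  out {0}∪∅={0}
  n15('abdab'): parent n14 fail=18; on 'b' 18 → fail=27;  out ∅∪∅=∅
  n21('daddb'): parent n20 fail=23; on 'b' 23 → fail=24;  out ∅∪∅=∅
  n26('ddbba'): parent n25 fail=11; on 'a' 11→7 → fail=8;  out {6}∪∅={6}
  n16('abdabc'): parent n15 fail=27; on 'c' 27 → fail=28;  out {4}∪{1,7}={1,4,7}
  n22('daddbd'): parent n21 fail=24; on 'd' 24→7→0 → fail=17;  out {5}∪∅={5}

Run:
i=0 'd': node 0→17
i=1 'a': node 17→18
i=2 'b': node 18→27
i=3 'a': node 27→3 ·f
i=4 'a': node 3→4
i=5 'c': node 4→6 ·f  emit P1@[5:5]
i=6 'b': node 6→7 ·f
i=7 'b': node 7→11
i=8 'c': node 11→12  emit P1@[8:8],P3@[6:8]
i=9 'b': node 12→7 ·f
i=10 'b': node 7→11
i=11 'b': node 11→11 ·f
i=12 'b': node 11→11 ·f
i=13 'b': node 11→11 ·f
i=14 'c': node 11→12  emit P1@[14:14],P3@[12:14]
i=15 'a': node 12→1 ·f
i=16 'b': node 1→2
i=17 'a': node 2→3
i=18 'a': node 3→4
i=19 'b': node 4→5  emit P0@[15:19]
i=20 'a': node 5→3 ·f
i=21 'b': node 3→9 ·f
i=22 'a': node 9→10  emit P2@[19:22]
i=23 'a': node 10→4 ·f
i=24 'b': node 4→5  emit P0@[20:24]
i=25 'b': node 5→11 ·f
i=26 'd': node 11→17 ·f
i=27 'd': node 17→23
i=28 'b': node 23→24
i=29 'a': node 24→8 ·f
i=30 'a': node 8→1 ·f
i=31 'd': node 1→17 ·f
i=32 'b': node 17→7 ·f
i=33 'd': node 7→17 ·f
i=34 'd': node 17→23
i=35 'a': node 23→18 ·f
i=36 'b': node 18→27
i=37 'c': node 27→28  emit P1@[37:37],P7@[34:37]
i=38 'd': node 28→17 ·f
i=39 'a': node 17→18
i=40 'd': node 18→19
i=41 'd': node 19→20
i=42 'b': node 20→21
i=43 'd': node 21→22  emit P5@[38:43]
i=44 'b': node 22→7 ·f
i=45 'c': node 7→6 ·f  emit P1@[45:45]
i=46 'd': node 6→17 ·f
i=47 'd': node 17→23
i=48 'b': node 23→24
i=49 'b': node 24→25
i=50 'a': node 25→26  emit P6@[46:50]
i=51 'd': node 26→17 ·f
i=52 'a': node 17→18
i=53 'b': node 18→27
i=54 'c': node 27→28  emit P1@[54:54],P7@[51:54]

All matches (sorted): [[5,1],[8,1],[8,3],[14,1],[14,3],[19,0],[22,2],[24,0],[37,1],[37,7],[43,5],[45,1],[50,6],[54,1],[54,7]]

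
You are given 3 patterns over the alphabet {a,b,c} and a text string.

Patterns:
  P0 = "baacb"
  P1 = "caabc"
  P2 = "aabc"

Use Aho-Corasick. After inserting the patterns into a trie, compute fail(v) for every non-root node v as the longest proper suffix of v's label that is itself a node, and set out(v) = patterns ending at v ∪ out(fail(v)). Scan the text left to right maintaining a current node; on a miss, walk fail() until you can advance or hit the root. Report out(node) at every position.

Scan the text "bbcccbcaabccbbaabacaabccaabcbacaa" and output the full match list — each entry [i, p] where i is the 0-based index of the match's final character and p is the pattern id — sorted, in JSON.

Construct AC machine:
Trie nodes:
  n0 'ε': a→11 b→1 c→6
  n1 'b': a→2
  n2 'ba': a→3
  n3 'baa': c→4
  n4 'baac': b→5
  n5 'baacb': ·  [P0 ends]
  n6 'c': a→7
  n7 'ca': a→8
  n8 'caa': b→9
  n9 'caab': c→10
  n10 'caabc': ·  [P1 ends]
  n11 'a': a→12
  n12 'aa': b→13
  n13 'aab': c→14
  n14 'aabc': ·  [P2 ends]

BFS fail/out derivation:
  n1('b'): parent n0 fail=0; on 'b' 0 → fail=0;  out ∅∪∅=∅
  n6('c'): parent n0 fail=0; on 'c' 0 → fail=0;  out ∅∪∅=∅
  n11('a'): parent n0 fail=0; on 'a' 0 → fail=0;  out ∅∪∅=∅
  n2('ba'): parent n1 fail=0; on 'a' 0 → fail=11;  out ∅∪∅=∅
  n7('ca'): parent n6 fail=0; on 'a' 0 → fail=11;  out ∅∪∅=∅
  n12('aa'): parent n11 fail=0; on 'a' 0 → fail=11;  out ∅∪∅=∅
  n3('baa'): parent n2 fail=11; on 'a' 11 → fail=12;  out ∅∪∅=∅
  n8('caa'): parent n7 fail=11; on 'a' 11 → fail=12;  out ∅∪∅=∅
  n13('aab'): parent n12 fail=11; on 'b' 11→0 → fail=1;  out ∅∪∅=∅
  n4('baac'): parent n3 fail=12; on 'c' 12→11→0 → fail=6;  out ∅∪∅=∅
  n9('caab'): parent n8 fail=12; on 'b' 12 → fail=13;  out ∅∪∅=∅
  n14('aabc'): parent n13 fail=1; on 'c' 1→0 → fail=6;  out {2}∪∅={2}
  n5('baacb'): parent n4 fail=6; on 'b' 6→0 → fail=1;  out {0}∪∅={0}
  n10('caabc'): parent n9 fail=13; on 'c' 13 → fail=14;  out {1}∪{2}={1,2}

Text stream:
pos 0 'b': at 1
pos 1 'b': at 1 ·f
pos 2 'c': at 6 ·f
pos 3 'c': at 6 ·f
pos 4 'c': at 6 ·f
pos 5 'b': at 1 ·f
pos 6 'c': at 6 ·f
pos 7 'a': at 7
pos 8 'a': at 8
pos 9 'b': at 9
pos 10 'c': at 10  → match P1@[6:10],P2@[7:10]
pos 11 'c': at 6 ·f
pos 12 'b': at 1 ·f
pos 13 'b': at 1 ·f
pos 14 'a': at 2
pos 15 'a': at 3
pos 16 'b': at 13 ·f
pos 17 'a': at 2 ·f
pos 18 'c': at 6 ·f
pos 19 'a': at 7
pos 20 'a': at 8
pos 21 'b': at 9
pos 22 'c': at 10  → match P1@[18:22],P2@[19:22]
pos 23 'c': at 6 ·f
pos 24 'a': at 7
pos 25 'a': at 8
pos 26 'b': at 9
pos 27 'c': at 10  → match P1@[23:27],P2@[24:27]
pos 28 'b': at 1 ·f
pos 29 'a': at 2
pos 30 'c': at 6 ·f
pos 31 'a': at 7
pos 32 'a': at 8

Matches: [[10,1],[10,2],[22,1],[22,2],[27,1],[27,2]]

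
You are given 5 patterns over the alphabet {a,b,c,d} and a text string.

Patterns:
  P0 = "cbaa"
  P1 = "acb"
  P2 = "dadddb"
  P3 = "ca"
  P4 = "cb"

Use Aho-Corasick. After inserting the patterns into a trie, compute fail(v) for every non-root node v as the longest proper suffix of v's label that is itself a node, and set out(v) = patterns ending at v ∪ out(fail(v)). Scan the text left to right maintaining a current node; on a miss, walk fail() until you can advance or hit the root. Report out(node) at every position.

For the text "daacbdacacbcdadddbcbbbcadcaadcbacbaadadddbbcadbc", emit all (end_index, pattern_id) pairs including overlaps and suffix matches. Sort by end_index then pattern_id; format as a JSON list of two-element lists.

Build:
Trie (insert patterns):
  0='ε' goto a→5 c→1 d→8
  1='c' goto a→14 b→2
  2='cb' goto a→3  [P4 ends]
  3='cba' goto a→4
  4='cbaa' goto ·  [P0 ends]
  5='a' goto c→6
  6='ac' goto b→7
  7='acb' goto ·  [P1 ends]
  8='d' goto a→9
  9='da' goto d→10
  10='dad' goto d→11
  11='dadd' goto d→12
  12='daddd' goto b→13
  13='dadddb' goto ·  [P2 ends]
  14='ca' goto ·  [P3 ends]

BFS fail/out derivation:
  n1('c'): parent n0 fail=0; on 'c' 0 → fail=0;  out ∅∪∅=∅
  n5('a'): parent n0 fail=0; on 'a' 0 → fail=0;  out ∅∪∅=∅
  n8('d'): parent n0 fail=0; on 'd' 0 → fail=0;  out ∅∪∅=∅
  n2('cb'): parent n1 fail=0; on 'b' 0 → fail=0;  out {4}∪∅={4}
  n6('ac'): parent n5 fail=0; on 'c' 0 → fail=1;  out ∅∪∅=∅
  n9('da'): parent n8 fail=0; on 'a' 0 → fail=5;  out ∅∪∅=∅
  n14('ca'): parent n1 fail=0; on 'a' 0 → fail=5;  out {3}∪∅={3}
  n3('cba'): parent n2 fail=0; on 'a' 0 → fail=5;  out ∅∪∅=∅
  n7('acb'): parent n6 fail=1; on 'b' 1 → fail=2;  out {1}∪{4}={1,4}
  n10('dad'): parent n9 fail=5; on 'd' 5→0 → fail=8;  out ∅∪∅=∅
  n4('cbaa'): parent n3 fail=5; on 'a' 5→0 → fail=5;  out {0}∪∅={0}
  n11('dadd'): parent n10 fail=8; on 'd' 8→0 → fail=8;  out ∅∪∅=∅
  n12('daddd'): parent n11 fail=8; on 'd' 8→0 → fail=8;  out ∅∪∅=∅
  n13('dadddb'): parent n12 fail=8; on 'b' 8→0 → fail=0;  out {2}∪∅={2}

Text stream:
pos 0 'd': at 8
pos 1 'a': at 9
pos 2 'a': at 5 ·f
pos 3 'c': at 6
pos 4 'b': at 7  → match P1@[2:4],P4@[3:4]
pos 5 'd': at 8 ·f
pos 6 'a': at 9
pos 7 'c': at 6 ·f
pos 8 'a': at 14 ·f  → match P3@[7:8]
pos 9 'c': at 6 ·f
pos 10 'b': at 7  → match P1@[8:10],P4@[9:10]
pos 11 'c': at 1 ·f
pos 12 'd': at 8 ·f
pos 13 'a': at 9
pos 14 'd': at 10
pos 15 'd': at 11
pos 16 'd': at 12
pos 17 'b': at 13  → match P2@[12:17]
pos 18 'c': at 1 ·f
pos 19 'b': at 2  → match P4@[18:19]
pos 20 'b': at 0 ·f
pos 21 'b': at 0
pos 22 'c': at 1
pos 23 'a': at 14  → match P3@[22:23]
pos 24 'd': at 8 ·f
pos 25 'c': at 1 ·f
pos 26 'a': at 14  → match P3@[25:26]
pos 27 'a': at 5 ·f
pos 28 'd': at 8 ·f
pos 29 'c': at 1 ·f
pos 30 'b': at 2  → match P4@[29:30]
pos 31 'a': at 3
pos 32 'c': at 6 ·f
pos 33 'b': at 7  → match P1@[31:33],P4@[32:33]
pos 34 'a': at 3 ·f
pos 35 'a': at 4  → match P0@[32:35]
pos 36 'd': at 8 ·f
pos 37 'a': at 9
pos 38 'd': at 10
pos 39 'd': at 11
pos 40 'd': at 12
pos 41 'b': at 13  → match P2@[36:41]
pos 42 'b': at 0 ·f
pos 43 'c': at 1
pos 44 'a': at 14  → match P3@[43:44]
pos 45 'd': at 8 ·f
pos 46 'b': at 0 ·f
pos 47 'c': at 1

Result: [[4,1],[4,4],[8,3],[10,1],[10,4],[17,2],[19,4],[23,3],[26,3],[30,4],[33,1],[33,4],[35,0],[41,2],[44,3]]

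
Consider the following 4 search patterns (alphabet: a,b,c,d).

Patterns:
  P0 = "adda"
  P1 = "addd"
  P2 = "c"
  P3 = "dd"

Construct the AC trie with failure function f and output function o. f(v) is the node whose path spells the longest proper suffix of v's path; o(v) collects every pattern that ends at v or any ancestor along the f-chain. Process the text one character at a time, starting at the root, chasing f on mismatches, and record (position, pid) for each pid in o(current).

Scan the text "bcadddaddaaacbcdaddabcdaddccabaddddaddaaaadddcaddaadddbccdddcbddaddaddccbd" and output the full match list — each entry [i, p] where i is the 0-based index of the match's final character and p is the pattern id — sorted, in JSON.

Construct AC machine:
Trie (insert patterns):
  0='ε' goto a→1 c→6 d→7
  1='a' goto d→2
  2='ad' goto d→3
  3='add' goto a→4 d→5
  4='adda' goto ·  ←P0
  5='addd' goto ·  ←P1
  6='c' goto ·  ←P2
  7='d' goto d→8
  8='dd' goto ·  ←P3

BFS fail/out derivation:
  n1('a'): parent n0 fail=0; on 'a' 0 → fail=0;  out ∅∪∅=∅
  n6('c'): parent n0 fail=0; on 'c' 0 → fail=0;  out {2}∪∅={2}
  n7('d'): parent n0 fail=0; on 'd' 0 → fail=0;  out ∅∪∅=∅
  n2('ad'): parent n1 fail=0; on 'd' 0 → fail=7;  out ∅∪∅=∅
  n8('dd'): parent n7 fail=0; on 'd' 0 → fail=7;  out {3}∪∅={3}
  n3('add'): parent n2 fail=7; on 'd' 7 → fail=8;  out ∅∪{3}={3}
  n4('adda'): parent n3 fail=8; on 'a' 8→7→0 → fail=1;  out {0}∪∅={0}
  n5('addd'): parent n3 fail=8; on 'd' 8→7 → fail=8;  out {1}∪{3}={1,3}

Scan:
pos 0 'b': at 0
pos 1 'c': at 6  ** P2@[1:1]
pos 2 'a': at 1 (via fail)
pos 3 'd': at 2
pos 4 'd': at 3  ** P3@[3:4]
pos 5 'd': at 5  ** P1@[2:5],P3@[4:5]
pos 6 'a': at 1 (via fail)
pos 7 'd': at 2
pos 8 'd': at 3  ** P3@[7:8]
pos 9 'a': at 4  ** P0@[6:9]
pos 10 'a': at 1 (via fail)
pos 11 'a': at 1 (via fail)
pos 12 'c': at 6 (via fail)  ** P2@[12:12]
pos 13 'b': at 0 (via fail)
pos 14 'c': at 6  ** P2@[14:14]
pos 15 'd': at 7 (via fail)
pos 16 'a': at 1 (via fail)
pos 17 'd': at 2
pos 18 'd': at 3  ** P3@[17:18]
pos 19 'a': at 4  ** P0@[16:19]
pos 20 'b': at 0 (via fail)
pos 21 'c': at 6  ** P2@[21:21]
pos 22 'd': at 7 (via fail)
pos 23 'a': at 1 (via fail)
pos 24 'd': at 2
pos 25 'd': at 3  ** P3@[24:25]
pos 26 'c': at 6 (via fail)  ** P2@[26:26]
pos 27 'c': at 6 (via fail)  ** P2@[27:27]
pos 28 'a': at 1 (via fail)
pos 29 'b': at 0 (via fail)
pos 30 'a': at 1
pos 31 'd': at 2
pos 32 'd': at 3  ** P3@[31:32]
pos 33 'd': at 5  ** P1@[30:33],P3@[32:33]
pos 34 'd': at 8 (via fail)  ** P3@[33:34]
pos 35 'a': at 1 (via fail)
pos 36 'd': at 2
pos 37 'd': at 3  ** P3@[36:37]
pos 38 'a': at 4  ** P0@[35:38]
pos 39 'a': at 1 (via fail)
pos 40 'a': at 1 (via fail)
pos 41 'a': at 1 (via fail)
pos 42 'd': at 2
pos 43 'd': at 3  ** P3@[42:43]
pos 44 'd': at 5  ** P1@[41:44],P3@[43:44]
pos 45 'c': at 6 (via fail)  ** P2@[45:45]
pos 46 'a': at 1 (via fail)
pos 47 'd': at 2
pos 48 'd': at 3  ** P3@[47:48]
pos 49 'a': at 4  ** P0@[46:49]
pos 50 'a': at 1 (via fail)
pos 51 'd': at 2
pos 52 'd': at 3  ** P3@[51:52]
pos 53 'd': at 5  ** P1@[50:53],P3@[52:53]
pos 54 'b': at 0 (via fail)
pos 55 'c': at 6  ** P2@[55:55]
pos 56 'c': at 6 (via fail)  ** P2@[56:56]
pos 57 'd': at 7 (via fail)
pos 58 'd': at 8  ** P3@[57:58]
pos 59 'd': at 8 (via fail)  ** P3@[58:59]
pos 60 'c': at 6 (via fail)  ** P2@[60:60]
pos 61 'b': at 0 (via fail)
pos 62 'd': at 7
pos 63 'd': at 8  ** P3@[62:63]
pos 64 'a': at 1 (via fail)
pos 65 'd': at 2
pos 66 'd': at 3  ** P3@[65:66]
pos 67 'a': at 4  ** P0@[64:67]
pos 68 'd': at 2 (via fail)
pos 69 'd': at 3  ** P3@[68:69]
pos 70 'c': at 6 (via fail)  ** P2@[70:70]
pos 71 'c': at 6 (via fail)  ** P2@[71:71]
pos 72 'b': at 0 (via fail)
pos 73 'd': at 7

Matches: [[1,2],[4,3],[5,1],[5,3],[8,3],[9,0],[12,2],[14,2],[18,3],[19,0],[21,2],[25,3],[26,2],[27,2],[32,3],[33,1],[33,3],[34,3],[37,3],[38,0],[43,3],[44,1],[44,3],[45,2],[48,3],[49,0],[52,3],[53,1],[53,3],[55,2],[56,2],[58,3],[59,3],[60,2],[63,3],[66,3],[67,0],[69,3],[70,2],[71,2]]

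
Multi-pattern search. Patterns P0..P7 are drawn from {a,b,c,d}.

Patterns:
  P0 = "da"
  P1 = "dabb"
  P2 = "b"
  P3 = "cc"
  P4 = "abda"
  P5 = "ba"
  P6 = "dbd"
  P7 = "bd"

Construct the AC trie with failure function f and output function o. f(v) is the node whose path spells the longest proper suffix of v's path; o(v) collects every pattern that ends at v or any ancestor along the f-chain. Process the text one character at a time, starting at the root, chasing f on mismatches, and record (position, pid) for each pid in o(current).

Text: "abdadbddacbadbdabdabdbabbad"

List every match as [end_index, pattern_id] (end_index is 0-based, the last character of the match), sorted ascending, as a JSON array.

Construct AC machine:
Trie nodes:
  n0 'ε': a→8 b→5 c→6 d→1
  n1 'd': a→2 b→13
  n2 'da': b→3  ←P0
  n3 'dab': b→4
  n4 'dabb': ·  ←P1
  n5 'b': a→12 d→15  ←P2
  n6 'c': c→7
  n7 'cc': ·  ←P3
  n8 'a': b→9
  n9 'ab': d→10
  n10 'abd': a→11
  n11 'abda': ·  ←P4
  n12 'ba': ·  ←P5
  n13 'db': d→14
  n14 'dbd': ·  ←P6
  n15 'bd': ·  ←P7

BFS fail/out derivation:
  n1('d'): parent n0 fail=0; on 'd' 0 → fail=0;  out ∅∪∅=∅
  n5('b'): parent n0 fail=0; on 'b' 0 → fail=0;  out {2}∪∅={2}
  n6('c'): parent n0 fail=0; on 'c' 0 → fail=0;  out ∅∪∅=∅
  n8('a'): parent n0 fail=0; on 'a' 0 → fail=0;  out ∅∪∅=∅
  n2('da'): parent n1 fail=0; on 'a' 0 → fail=8;  out {0}∪∅={0}
  n7('cc'): parent n6 fail=0; on 'c' 0 → fail=6;  out {3}∪∅={3}
  n9('ab'): parent n8 fail=0; on 'b' 0 → fail=5;  out ∅∪{2}={2}
  n12('ba'): parent n5 fail=0; on 'a' 0 → fail=8;  out {5}∪∅={5}
  n13('db'): parent n1 fail=0; on 'b' 0 → fail=5;  out ∅∪{2}={2}
  n15('bd'): parent n5 fail=0; on 'd' 0 → fail=1;  out {7}∪∅={7}
  n3('dab'): parent n2 fail=8; on 'b' 8 → fail=9;  out ∅∪{2}={2}
  n10('abd'): parent n9 fail=5; on 'd' 5 → fail=15;  out ∅∪{7}={7}
  n14('dbd'): parent n13 fail=5; on 'd' 5 → fail=15;  out {6}∪{7}={6,7}
  n4('dabb'): parent n3 fail=9; on 'b' 9→5→0 → fail=5;  out {1}∪{2}={1,2}
  n11('abda'): parent n10 fail=15; on 'a' 15→1 → fail=2;  out {4}∪{0}={0,4}

Text stream:
[0] read 'a'  n0⇒n8
[1] read 'b'  n8⇒n9  ** P2@[1:1]
[2] read 'd'  n9⇒n10  ** P7@[1:2]
[3] read 'a'  n10⇒n11  ** P0@[2:3],P4@[0:3]
[4] read 'd'  n11⇒n1 (fail-walked)
[5] read 'b'  n1⇒n13  ** P2@[5:5]
[6] read 'd'  n13⇒n14  ** P6@[4:6],P7@[5:6]
[7] read 'd'  n14⇒n1 (fail-walked)
[8] read 'a'  n1⇒n2  ** P0@[7:8]
[9] read 'c'  n2⇒n6 (fail-walked)
[10] read 'b'  n6⇒n5 (fail-walked)  ** P2@[10:10]
[11] read 'a'  n5⇒n12  ** P5@[10:11]
[12] read 'd'  n12⇒n1 (fail-walked)
[13] read 'b'  n1⇒n13  ** P2@[13:13]
[14] read 'd'  n13⇒n14  ** P6@[12:14],P7@[13:14]
[15] read 'a'  n14⇒n2 (fail-walked)  ** P0@[14:15]
[16] read 'b'  n2⇒n3  ** P2@[16:16]
[17] read 'd'  n3⇒n10 (fail-walked)  ** P7@[16:17]
[18] read 'a'  n10⇒n11  ** P0@[17:18],P4@[15:18]
[19] read 'b'  n11⇒n3 (fail-walked)  ** P2@[19:19]
[20] read 'd'  n3⇒n10 (fail-walked)  ** P7@[19:20]
[21] read 'b'  n10⇒n13 (fail-walked)  ** P2@[21:21]
[22] read 'a'  n13⇒n12 (fail-walked)  ** P5@[21:22]
[23] read 'b'  n12⇒n9 (fail-walked)  ** P2@[23:23]
[24] read 'b'  n9⇒n5 (fail-walked)  ** P2@[24:24]
[25] read 'a'  n5⇒n12  ** P5@[24:25]
[26] read 'd'  n12⇒n1 (fail-walked)

All matches (sorted): [[1,2],[2,7],[3,0],[3,4],[5,2],[6,6],[6,7],[8,0],[10,2],[11,5],[13,2],[14,6],[14,7],[15,0],[16,2],[17,7],[18,0],[18,4],[19,2],[20,7],[21,2],[22,5],[23,2],[24,2],[25,5]]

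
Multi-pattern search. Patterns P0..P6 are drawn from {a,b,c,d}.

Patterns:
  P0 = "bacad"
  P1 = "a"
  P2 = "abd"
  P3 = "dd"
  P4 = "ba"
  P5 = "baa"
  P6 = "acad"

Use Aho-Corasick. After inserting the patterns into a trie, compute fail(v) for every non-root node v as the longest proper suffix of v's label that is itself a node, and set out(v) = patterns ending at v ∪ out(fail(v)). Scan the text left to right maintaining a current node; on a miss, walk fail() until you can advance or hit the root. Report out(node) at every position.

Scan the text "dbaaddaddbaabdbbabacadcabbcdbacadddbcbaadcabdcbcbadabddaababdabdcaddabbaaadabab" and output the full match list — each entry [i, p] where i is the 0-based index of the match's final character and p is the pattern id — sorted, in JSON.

Build:
Trie nodes:
  n0 'ε': a→6 b→1 d→9
  n1 'b': a→2
  n2 'ba': a→11 c→3  [P4 ends]
  n3 'bac': a→4
  n4 'baca': d→5
  n5 'bacad': ·  [P0 ends]
  n6 'a': b→7 c→12  [P1 ends]
  n7 'ab': d→8
  n8 'abd': ·  [P2 ends]
  n9 'd': d→10
  n10 'dd': ·  [P3 ends]
  n11 'baa': ·  [P5 ends]
  n12 'ac': a→13
  n13 'aca': d→14
  n14 'acad': ·  [P6 ends]

BFS fail/out derivation:
  n1('b'): parent n0 fail=0; on 'b' 0 → fail=0;  out ∅∪∅=∅
  n6('a'): parent n0 fail=0; on 'a' 0 → fail=0;  out {1}∪∅={1}
  n9('d'): parent n0 fail=0; on 'd' 0 → fail=0;  out ∅∪∅=∅
  n2('ba'): parent n1 fail=0; on 'a' 0 → fail=6;  out {4}∪{1}={1,4}
  n7('ab'): parent n6 fail=0; on 'b' 0 → fail=1;  out ∅∪∅=∅
  n10('dd'): parent n9 fail=0; on 'd' 0 → fail=9;  out {3}∪∅={3}
  n12('ac'): parent n6 fail=0; on 'c' 0 → fail=0;  out ∅∪∅=∅
  n3('bac'): parent n2 fail=6; on 'c' 6 → fail=12;  out ∅∪∅=∅
  n8('abd'): parent n7 fail=1; on 'd' 1→0 → fail=9;  out {2}∪∅={2}
  n11('baa'): parent n2 fail=6; on 'a' 6→0 → fail=6;  out {5}∪{1}={1,5}
  n13('aca'): parent n12 fail=0; on 'a' 0 → fail=6;  out ∅∪{1}={1}
  n4('baca'): parent n3 fail=12; on 'a' 12 → fail=13;  out ∅∪{1}={1}
  n14('acad'): parent n13 fail=6; on 'd' 6→0 → fail=9;  out {6}∪∅={6}
  n5('bacad'): parent n4 fail=13; on 'd' 13 → fail=14;  out {0}∪{6}={0,6}

Text stream:
i=0 'd': node 0→9
i=1 'b': node 9→1 (fail-walked)
i=2 'a': node 1→2  ** P1@[2:2],P4@[1:2]
i=3 'a': node 2→11  ** P1@[3:3],P5@[1:3]
i=4 'd': node 11→9 (fail-walked)
i=5 'd': node 9→10  ** P3@[4:5]
i=6 'a': node 10→6 (fail-walked)  ** P1@[6:6]
i=7 'd': node 6→9 (fail-walked)
i=8 'd': node 9→10  ** P3@[7:8]
i=9 'b': node 10→1 (fail-walked)
i=10 'a': node 1→2  ** P1@[10:10],P4@[9:10]
i=11 'a': node 2→11  ** P1@[11:11],P5@[9:11]
i=12 'b': node 11→7 (fail-walked)
i=13 'd': node 7→8  ** P2@[11:13]
i=14 'b': node 8→1 (fail-walked)
i=15 'b': node 1→1 (fail-walked)
i=16 'a': node 1→2  ** P1@[16:16],P4@[15:16]
i=17 'b': node 2→7 (fail-walked)
i=18 'a': node 7→2 (fail-walked)  ** P1@[18:18],P4@[17:18]
i=19 'c': node 2→3
i=20 'a': node 3→4  ** P1@[20:20]
i=21 'd': node 4→5  ** P0@[17:21],P6@[18:21]
i=22 'c': node 5→0 (fail-walked)
i=23 'a': node 0→6  ** P1@[23:23]
i=24 'b': node 6→7
i=25 'b': node 7→1 (fail-walked)
i=26 'c': node 1→0 (fail-walked)
i=27 'd': node 0→9
i=28 'b': node 9→1 (fail-walked)
i=29 'a': node 1→2  ** P1@[29:29],P4@[28:29]
i=30 'c': node 2→3
i=31 'a': node 3→4  ** P1@[31:31]
i=32 'd': node 4→5  ** P0@[28:32],P6@[29:32]
i=33 'd': node 5→10 (fail-walked)  ** P3@[32:33]
i=34 'd': node 10→10 (fail-walked)  ** P3@[33:34]
i=35 'b': node 10→1 (fail-walked)
i=36 'c': node 1→0 (fail-walked)
i=37 'b': node 0→1
i=38 'a': node 1→2  ** P1@[38:38],P4@[37:38]
i=39 'a': node 2→11  ** P1@[39:39],P5@[37:39]
i=40 'd': node 11→9 (fail-walked)
i=41 'c': node 9→0 (fail-walked)
i=42 'a': node 0→6  ** P1@[42:42]
i=43 'b': node 6→7
i=44 'd': node 7→8  ** P2@[42:44]
i=45 'c': node 8→0 (fail-walked)
i=46 'b': node 0→1
i=47 'c': node 1→0 (fail-walked)
i=48 'b': node 0→1
i=49 'a': node 1→2  ** P1@[49:49],P4@[48:49]
i=50 'd': node 2→9 (fail-walked)
i=51 'a': node 9→6 (fail-walked)  ** P1@[51:51]
i=52 'b': node 6→7
i=53 'd': node 7→8  ** P2@[51:53]
i=54 'd': node 8→10 (fail-walked)  ** P3@[53:54]
i=55 'a': node 10→6 (fail-walked)  ** P1@[55:55]
i=56 'a': node 6→6 (fail-walked)  ** P1@[56:56]
i=57 'b': node 6→7
i=58 'a': node 7→2 (fail-walked)  ** P1@[58:58],P4@[57:58]
i=59 'b': node 2→7 (fail-walked)
i=60 'd': node 7→8  ** P2@[58:60]
i=61 'a': node 8→6 (fail-walked)  ** P1@[61:61]
i=62 'b': node 6→7
i=63 'd': node 7→8  ** P2@[61:63]
i=64 'c': node 8→0 (fail-walked)
i=65 'a': node 0→6  ** P1@[65:65]
i=66 'd': node 6→9 (fail-walked)
i=67 'd': node 9→10  ** P3@[66:67]
i=68 'a': node 10→6 (fail-walked)  ** P1@[68:68]
i=69 'b': node 6→7
i=70 'b': node 7→1 (fail-walked)
i=71 'a': node 1→2  ** P1@[71:71],P4@[70:71]
i=72 'a': node 2→11  ** P1@[72:72],P5@[70:72]
i=73 'a': node 11→6 (fail-walked)  ** P1@[73:73]
i=74 'd': node 6→9 (fail-walked)
i=75 'a': node 9→6 (fail-walked)  ** P1@[75:75]
i=76 'b': node 6→7
i=77 'a': node 7→2 (fail-walked)  ** P1@[77:77],P4@[76:77]
i=78 'b': node 2→7 (fail-walked)

Matches: [[2,1],[2,4],[3,1],[3,5],[5,3],[6,1],[8,3],[10,1],[10,4],[11,1],[11,5],[13,2],[16,1],[16,4],[18,1],[18,4],[20,1],[21,0],[21,6],[23,1],[29,1],[29,4],[31,1],[32,0],[32,6],[33,3],[34,3],[38,1],[38,4],[39,1],[39,5],[42,1],[44,2],[49,1],[49,4],[51,1],[53,2],[54,3],[55,1],[56,1],[58,1],[58,4],[60,2],[61,1],[63,2],[65,1],[67,3],[68,1],[71,1],[71,4],[72,1],[72,5],[73,1],[75,1],[77,1],[77,4]]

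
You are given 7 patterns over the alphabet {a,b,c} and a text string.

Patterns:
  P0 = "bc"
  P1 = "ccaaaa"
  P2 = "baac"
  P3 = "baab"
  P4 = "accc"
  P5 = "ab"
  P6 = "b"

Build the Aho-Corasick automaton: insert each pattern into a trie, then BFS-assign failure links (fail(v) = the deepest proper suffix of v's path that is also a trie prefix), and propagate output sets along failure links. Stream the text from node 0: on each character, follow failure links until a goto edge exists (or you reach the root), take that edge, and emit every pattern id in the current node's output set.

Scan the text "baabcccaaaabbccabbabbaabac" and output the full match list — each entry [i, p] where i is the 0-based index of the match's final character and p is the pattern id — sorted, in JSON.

Build automaton:
Trie nodes:
  n0 'ε': a→13 b→1 c→3
  n1 'b': a→9 c→2  [P6 ends]
  n2 'bc': ·  [P0 ends]
  n3 'c': c→4
  n4 'cc': a→5
  n5 'cca': a→6
  n6 'ccaa': a→7
  n7 'ccaaa': a→8
  n8 'ccaaaa': ·  [P1 ends]
  n9 'ba': a→10
  n10 'baa': b→12 c→11
  n11 'baac': ·  [P2 ends]
  n12 'baab': ·  [P3 ends]
  n13 'a': b→17 c→14
  n14 'ac': c→15
  n15 'acc': c→16
  n16 'accc': ·  [P4 ends]
  n17 'ab': ·  [P5 ends]

Failure links (BFS by depth):
  fail(1) 'b': from fail(0)=0 chase 'b': 0 ⇒ 0;  out={6}∪out(0)={6}
  fail(3) 'c': from fail(0)=0 chase 'c': 0 ⇒ 0;  out=∅∪out(0)=∅
  fail(13) 'a': from fail(0)=0 chase 'a': 0 ⇒ 0;  out=∅∪out(0)=∅
  fail(2) 'bc': from fail(1)=0 chase 'c': 0 ⇒ 3;  out={0}∪out(3)={0}
  fail(4) 'cc': from fail(3)=0 chase 'c': 0 ⇒ 3;  out=∅∪out(3)=∅
  fail(9) 'ba': from fail(1)=0 chase 'a': 0 ⇒ 13;  out=∅∪out(13)=∅
  fail(14) 'ac': from fail(13)=0 chase 'c': 0 ⇒ 3;  out=∅∪out(3)=∅
  fail(17) 'ab': from fail(13)=0 chase 'b': 0 ⇒ 1;  out={5}∪out(1)={5,6}
  fail(5) 'cca': from fail(4)=3 chase 'a': 3→0 ⇒ 13;  out=∅∪out(13)=∅
  fail(10) 'baa': from fail(9)=13 chase 'a': 13→0 ⇒ 13;  out=∅∪out(13)=∅
  fail(15) 'acc': from fail(14)=3 chase 'c': 3 ⇒ 4;  out=∅∪out(4)=∅
  fail(6) 'ccaa': from fail(5)=13 chase 'a': 13→0 ⇒ 13;  out=∅∪out(13)=∅
  fail(11) 'baac': from fail(10)=13 chase 'c': 13 ⇒ 14;  out={2}∪out(14)={2}
  fail(12) 'baab': from fail(10)=13 chase 'b': 13 ⇒ 17;  out={3}∪out(17)={3,5,6}
  fail(16) 'accc': from fail(15)=4 chase 'c': 4→3 ⇒ 4;  out={4}∪out(4)={4}
  fail(7) 'ccaaa': from fail(6)=13 chase 'a': 13→0 ⇒ 13;  out=∅∪out(13)=∅
  fail(8) 'ccaaaa': from fail(7)=13 chase 'a': 13→0 ⇒ 13;  out={1}∪out(13)={1}

Text stream:
i=0 'b': node 0→1  → match P6@[0:0]
i=1 'a': node 1→9
i=2 'a': node 9→10
i=3 'b': node 10→12  → match P3@[0:3],P5@[2:3],P6@[3:3]
i=4 'c': node 12→2 (fail-walked)  → match P0@[3:4]
i=5 'c': node 2→4 (fail-walked)
i=6 'c': node 4→4 (fail-walked)
i=7 'a': node 4→5
i=8 'a': node 5→6
i=9 'a': node 6→7
i=10 'a': node 7→8  → match P1@[5:10]
i=11 'b': node 8→17 (fail-walked)  → match P5@[10:11],P6@[11:11]
i=12 'b': node 17→1 (fail-walked)  → match P6@[12:12]
i=13 'c': node 1→2  → match P0@[12:13]
i=14 'c': node 2→4 (fail-walked)
i=15 'a': node 4→5
i=16 'b': node 5→17 (fail-walked)  → match P5@[15:16],P6@[16:16]
i=17 'b': node 17→1 (fail-walked)  → match P6@[17:17]
i=18 'a': node 1→9
i=19 'b': node 9→17 (fail-walked)  → match P5@[18:19],P6@[19:19]
i=20 'b': node 17→1 (fail-walked)  → match P6@[20:20]
i=21 'a': node 1→9
i=22 'a': node 9→10
i=23 'b': node 10→12  → match P3@[20:23],P5@[22:23],P6@[23:23]
i=24 'a': node 12→9 (fail-walked)
i=25 'c': node 9→14 (fail-walked)

Matches: [[0,6],[3,3],[3,5],[3,6],[4,0],[10,1],[11,5],[11,6],[12,6],[13,0],[16,5],[16,6],[17,6],[19,5],[19,6],[20,6],[23,3],[23,5],[23,6]]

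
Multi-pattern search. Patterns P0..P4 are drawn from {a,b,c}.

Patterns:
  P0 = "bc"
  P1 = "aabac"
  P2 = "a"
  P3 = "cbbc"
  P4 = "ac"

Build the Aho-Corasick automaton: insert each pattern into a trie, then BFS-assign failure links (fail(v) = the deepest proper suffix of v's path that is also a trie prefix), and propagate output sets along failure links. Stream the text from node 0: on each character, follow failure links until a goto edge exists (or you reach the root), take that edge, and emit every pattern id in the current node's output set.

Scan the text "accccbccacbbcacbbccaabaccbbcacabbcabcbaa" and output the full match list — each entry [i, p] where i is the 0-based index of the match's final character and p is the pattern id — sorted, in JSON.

Build:
Trie (insert patterns):
  0='ε' goto a→3 b→1 c→8
  1='b' goto c→2
  2='bc' goto ·  ←P0
  3='a' goto a→4 c→12  ←P2
  4='aa' goto b→5
  5='aab' goto a→6
  6='aaba' goto c→7
  7='aabac' goto ·  ←P1
  8='c' goto b→9
  9='cb' goto b→10
  10='cbb' goto c→11
  11='cbbc' goto ·  ←P3
  12='ac' goto ·  ←P4

Failure links (BFS by depth):
  n1('b'): parent n0 fail=0; on 'b' 0 → fail=0;  out ∅∪∅=∅
  n3('a'): parent n0 fail=0; on 'a' 0 → fail=0;  out {2}∪∅={2}
  n8('c'): parent n0 fail=0; on 'c' 0 → fail=0;  out ∅∪∅=∅
  n2('bc'): parent n1 fail=0; on 'c' 0 → fail=8;  out {0}∪∅={0}
  n4('aa'): parent n3 fail=0; on 'a' 0 → fail=3;  out ∅∪{2}={2}
  n9('cb'): parent n8 fail=0; on 'b' 0 → fail=1;  out ∅∪∅=∅
  n12('ac'): parent n3 fail=0; on 'c' 0 → fail=8;  out {4}∪∅={4}
  n5('aab'): parent n4 fail=3; on 'b' 3→0 → fail=1;  out ∅∪∅=∅
  n10('cbb'): parent n9 fail=1; on 'b' 1→0 → fail=1;  out ∅∪∅=∅
  n6('aaba'): parent n5 fail=1; on 'a' 1→0 → fail=3;  out ∅∪{2}={2}
  n11('cbbc'): parent n10 fail=1; on 'c' 1 → fail=2;  out {3}∪{0}={0,3}
  n7('aabac'): parent n6 fail=3; on 'c' 3 → fail=12;  out {1}∪{4}={1,4}

Run:
[0] read 'a'  n0⇒n3  → match P2@[0:0]
[1] read 'c'  n3⇒n12  → match P4@[0:1]
[2] read 'c'  n12⇒n8 (fail-walked)
[3] read 'c'  n8⇒n8 (fail-walked)
[4] read 'c'  n8⇒n8 (fail-walked)
[5] read 'b'  n8⇒n9
[6] read 'c'  n9⇒n2 (fail-walked)  → match P0@[5:6]
[7] read 'c'  n2⇒n8 (fail-walked)
[8] read 'a'  n8⇒n3 (fail-walked)  → match P2@[8:8]
[9] read 'c'  n3⇒n12  → match P4@[8:9]
[10] read 'b'  n12⇒n9 (fail-walked)
[11] read 'b'  n9⇒n10
[12] read 'c'  n10⇒n11  → match P0@[11:12],P3@[9:12]
[13] read 'a'  n11⇒n3 (fail-walked)  → match P2@[13:13]
[14] read 'c'  n3⇒n12  → match P4@[13:14]
[15] read 'b'  n12⇒n9 (fail-walked)
[16] read 'b'  n9⇒n10
[17] read 'c'  n10⇒n11  → match P0@[16:17],P3@[14:17]
[18] read 'c'  n11⇒n8 (fail-walked)
[19] read 'a'  n8⇒n3 (fail-walked)  → match P2@[19:19]
[20] read 'a'  n3⇒n4  → match P2@[20:20]
[21] read 'b'  n4⇒n5
[22] read 'a'  n5⇒n6  → match P2@[22:22]
[23] read 'c'  n6⇒n7  → match P1@[19:23],P4@[22:23]
[24] read 'c'  n7⇒n8 (fail-walked)
[25] read 'b'  n8⇒n9
[26] read 'b'  n9⇒n10
[27] read 'c'  n10⇒n11  → match P0@[26:27],P3@[24:27]
[28] read 'a'  n11⇒n3 (fail-walked)  → match P2@[28:28]
[29] read 'c'  n3⇒n12  → match P4@[28:29]
[30] read 'a'  n12⇒n3 (fail-walked)  → match P2@[30:30]
[31] read 'b'  n3⇒n1 (fail-walked)
[32] read 'b'  n1⇒n1 (fail-walked)
[33] read 'c'  n1⇒n2  → match P0@[32:33]
[34] read 'a'  n2⇒n3 (fail-walked)  → match P2@[34:34]
[35] read 'b'  n3⇒n1 (fail-walked)
[36] read 'c'  n1⇒n2  → match P0@[35:36]
[37] read 'b'  n2⇒n9 (fail-walked)
[38] read 'a'  n9⇒n3 (fail-walked)  → match P2@[38:38]
[39] read 'a'  n3⇒n4  → match P2@[39:39]

Result: [[0,2],[1,4],[6,0],[8,2],[9,4],[12,0],[12,3],[13,2],[14,4],[17,0],[17,3],[19,2],[20,2],[22,2],[23,1],[23,4],[27,0],[27,3],[28,2],[29,4],[30,2],[33,0],[34,2],[36,0],[38,2],[39,2]]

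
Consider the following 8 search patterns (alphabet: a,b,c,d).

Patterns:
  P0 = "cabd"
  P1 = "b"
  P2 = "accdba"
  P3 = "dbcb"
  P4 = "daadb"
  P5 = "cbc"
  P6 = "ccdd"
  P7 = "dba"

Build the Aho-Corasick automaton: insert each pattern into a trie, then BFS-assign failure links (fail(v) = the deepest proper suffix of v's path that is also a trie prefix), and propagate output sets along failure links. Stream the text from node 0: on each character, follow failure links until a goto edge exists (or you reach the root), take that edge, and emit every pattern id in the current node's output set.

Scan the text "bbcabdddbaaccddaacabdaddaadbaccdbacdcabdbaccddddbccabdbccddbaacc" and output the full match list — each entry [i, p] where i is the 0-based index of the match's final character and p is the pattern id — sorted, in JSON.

Build:
Trie (insert patterns):
  n0 'ε': a→6 b→5 c→1 d→12
  n1 'c': a→2 b→20 c→22
  n2 'ca': b→3
  n3 'cab': d→4
  n4 'cabd': ·  ←P0
  n5 'b': ·  ←P1
  n6 'a': c→7
  n7 'ac': c→8
  n8 'acc': d→9
  n9 'accd': b→10
  n10 'accdb': a→11
  n11 'accdba': ·  ←P2
  n12 'd': a→16 b→13
  n13 'db': a→25 c→14
  n14 'dbc': b→15
  n15 'dbcb': ·  ←P3
  n16 'da': a→17
  n17 'daa': d→18
  n18 'daad': b→19
  n19 'daadb': ·  ←P4
  n20 'cb': c→21
  n21 'cbc': ·  ←P5
  n22 'cc': d→23
  n23 'ccd': d→24
  n24 'ccdd': ·  ←P6
  n25 'dba': ·  ←P7

Failure links (BFS by depth):
  n1('c'): parent n0 fail=0; on 'c' 0 → fail=0;  out ∅∪∅=∅
  n5('b'): parent n0 fail=0; on 'b' 0 → fail=0;  out {1}∪∅={1}
  n6('a'): parent n0 fail=0; on 'a' 0 → fail=0;  out ∅∪∅=∅
  n12('d'): parent n0 fail=0; on 'd' 0 → fail=0;  out ∅∪∅=∅
  n2('ca'): parent n1 fail=0; on 'a' 0 → fail=6;  out ∅∪∅=∅
  n7('ac'): parent n6 fail=0; on 'c' 0 → fail=1;  out ∅∪∅=∅
  n13('db'): parent n12 fail=0; on 'b' 0 → fail=5;  out ∅∪{1}={1}
  n16('da'): parent n12 fail=0; on 'a' 0 → fail=6;  out ∅∪∅=∅
  n20('cb'): parent n1 fail=0; on 'b' 0 → fail=5;  out ∅∪{1}={1}
  n22('cc'): parent n1 fail=0; on 'c' 0 → fail=1;  out ∅∪∅=∅
  n3('cab'): parent n2 fail=6; on 'b' 6→0 → fail=5;  out ∅∪{1}={1}
  n8('acc'): parent n7 fail=1; on 'c' 1 → fail=22;  out ∅∪∅=∅
  n14('dbc'): parent n13 fail=5; on 'c' 5→0 → fail=1;  out ∅∪∅=∅
  n17('daa'): parent n16 fail=6; on 'a' 6→0 → fail=6;  out ∅∪∅=∅
  n21('cbc'): parent n20 fail=5; on 'c' 5→0 → fail=1;  out {5}∪∅={5}
  n23('ccd'): parent n22 fail=1; on 'd' 1→0 → fail=12;  out ∅∪∅=∅
  n25('dba'): parent n13 fail=5; on 'a' 5→0 → fail=6;  out {7}∪∅={7}
  n4('cabd'): parent n3 fail=5; on 'd' 5→0 → fail=12;  out {0}∪∅={0}
  n9('accd'): parent n8 fail=22; on 'd' 22 → fail=23;  out ∅∪∅=∅
  n15('dbcb'): parent n14 fail=1; on 'b' 1 → fail=20;  out {3}∪{1}={1,3}
  n18('daad'): parent n17 fail=6; on 'd' 6→0 → fail=12;  out ∅∪∅=∅
  n24('ccdd'): parent n23 fail=12; on 'd' 12→0 → fail=12;  out {6}∪∅={6}
  n10('accdb'): parent n9 fail=23; on 'b' 23→12 → fail=13;  out ∅∪{1}={1}
  n19('daadb'): parent n18 fail=12; on 'b' 12 → fail=13;  out {4}∪{1}={1,4}
  n11('accdba'): parent n10 fail=13; on 'a' 13 → fail=25;  out {2}∪{7}={2,7}

Run:
pos 0 'b': at 5  emit P1@[0:0]
pos 1 'b': at 5 (via fail)  emit P1@[1:1]
pos 2 'c': at 1 (via fail)
pos 3 'a': at 2
pos 4 'b': at 3  emit P1@[4:4]
pos 5 'd': at 4  emit P0@[2:5]
pos 6 'd': at 12 (via fail)
pos 7 'd': at 12 (via fail)
pos 8 'b': at 13  emit P1@[8:8]
pos 9 'a': at 25  emit P7@[7:9]
pos 10 'a': at 6 (via fail)
pos 11 'c': at 7
pos 12 'c': at 8
pos 13 'd': at 9
pos 14 'd': at 24 (via fail)  emit P6@[11:14]
pos 15 'a': at 16 (via fail)
pos 16 'a': at 17
pos 17 'c': at 7 (via fail)
pos 18 'a': at 2 (via fail)
pos 19 'b': at 3  emit P1@[19:19]
pos 20 'd': at 4  emit P0@[17:20]
pos 21 'a': at 16 (via fail)
pos 22 'd': at 12 (via fail)
pos 23 'd': at 12 (via fail)
pos 24 'a': at 16
pos 25 'a': at 17
pos 26 'd': at 18
pos 27 'b': at 19  emit P1@[27:27],P4@[23:27]
pos 28 'a': at 25 (via fail)  emit P7@[26:28]
pos 29 'c': at 7 (via fail)
pos 30 'c': at 8
pos 31 'd': at 9
pos 32 'b': at 10  emit P1@[32:32]
pos 33 'a': at 11  emit P2@[28:33],P7@[31:33]
pos 34 'c': at 7 (via fail)
pos 35 'd': at 12 (via fail)
pos 36 'c': at 1 (via fail)
pos 37 'a': at 2
pos 38 'b': at 3  emit P1@[38:38]
pos 39 'd': at 4  emit P0@[36:39]
pos 40 'b': at 13 (via fail)  emit P1@[40:40]
pos 41 'a': at 25  emit P7@[39:41]
pos 42 'c': at 7 (via fail)
pos 43 'c': at 8
pos 44 'd': at 9
pos 45 'd': at 24 (via fail)  emit P6@[42:45]
pos 46 'd': at 12 (via fail)
pos 47 'd': at 12 (via fail)
pos 48 'b': at 13  emit P1@[48:48]
pos 49 'c': at 14
pos 50 'c': at 22 (via fail)
pos 51 'a': at 2 (via fail)
pos 52 'b': at 3  emit P1@[52:52]
pos 53 'd': at 4  emit P0@[50:53]
pos 54 'b': at 13 (via fail)  emit P1@[54:54]
pos 55 'c': at 14
pos 56 'c': at 22 (via fail)
pos 57 'd': at 23
pos 58 'd': at 24  emit P6@[55:58]
pos 59 'b': at 13 (via fail)  emit P1@[59:59]
pos 60 'a': at 25  emit P7@[58:60]
pos 61 'a': at 6 (via fail)
pos 62 'c': at 7
pos 63 'c': at 8

Matches: [[0,1],[1,1],[4,1],[5,0],[8,1],[9,7],[14,6],[19,1],[20,0],[27,1],[27,4],[28,7],[32,1],[33,2],[33,7],[38,1],[39,0],[40,1],[41,7],[45,6],[48,1],[52,1],[53,0],[54,1],[58,6],[59,1],[60,7]]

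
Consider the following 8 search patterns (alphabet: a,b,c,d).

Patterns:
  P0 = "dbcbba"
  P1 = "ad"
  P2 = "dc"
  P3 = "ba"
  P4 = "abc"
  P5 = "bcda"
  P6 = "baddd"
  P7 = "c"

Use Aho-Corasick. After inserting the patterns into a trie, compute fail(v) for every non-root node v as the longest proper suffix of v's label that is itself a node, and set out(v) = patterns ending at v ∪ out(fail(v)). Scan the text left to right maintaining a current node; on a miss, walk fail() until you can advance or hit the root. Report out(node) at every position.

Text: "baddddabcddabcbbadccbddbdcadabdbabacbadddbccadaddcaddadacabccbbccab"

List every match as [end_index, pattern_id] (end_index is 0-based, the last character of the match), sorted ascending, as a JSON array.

Construct AC machine:
Trie nodes:
  n0 'ε': a→7 b→10 c→20 d→1
  n1 'd': b→2 c→9
  n2 'db': c→3
  n3 'dbc': b→4
  n4 'dbcb': b→5
  n5 'dbcbb': a→6
  n6 'dbcbba': ·  [P0 ends]
  n7 'a': b→12 d→8
  n8 'ad': ·  [P1 ends]
  n9 'dc': ·  [P2 ends]
  n10 'b': a→11 c→14
  n11 'ba': d→17  [P3 ends]
  n12 'ab': c→13
  n13 'abc': ·  [P4 ends]
  n14 'bc': d→15
  n15 'bcd': a→16
  n16 'bcda': ·  [P5 ends]
  n17 'bad': d→18
  n18 'badd': d→19
  n19 'baddd': ·  [P6 ends]
  n20 'c': ·  [P7 ends]

Failure links (BFS by depth):
  fail(1) 'd': from fail(0)=0 chase 'd': 0 ⇒ 0;  out=∅∪out(0)=∅
  fail(7) 'a': from fail(0)=0 chase 'a': 0 ⇒ 0;  out=∅∪out(0)=∅
  fail(10) 'b': from fail(0)=0 chase 'b': 0 ⇒ 0;  out=∅∪out(0)=∅
  fail(20) 'c': from fail(0)=0 chase 'c': 0 ⇒ 0;  out={7}∪out(0)={7}
  fail(2) 'db': from fail(1)=0 chase 'b': 0 ⇒ 10;  out=∅∪out(10)=∅
  fail(8) 'ad': from fail(7)=0 chase 'd': 0 ⇒ 1;  out={1}∪out(1)={1}
  fail(9) 'dc': from fail(1)=0 chase 'c': 0 ⇒ 20;  out={2}∪out(20)={2,7}
  fail(11) 'ba': from fail(10)=0 chase 'a': 0 ⇒ 7;  out={3}∪out(7)={3}
  fail(12) 'ab': from fail(7)=0 chase 'b': 0 ⇒ 10;  out=∅∪out(10)=∅
  fail(14) 'bc': from fail(10)=0 chase 'c': 0 ⇒ 20;  out=∅∪out(20)={7}
  fail(3) 'dbc': from fail(2)=10 chase 'c': 10 ⇒ 14;  out=∅∪out(14)={7}
  fail(13) 'abc': from fail(12)=10 chase 'c': 10 ⇒ 14;  out={4}∪out(14)={4,7}
  fail(15) 'bcd': from fail(14)=20 chase 'd': 20→0 ⇒ 1;  out=∅∪out(1)=∅
  fail(17) 'bad': from fail(11)=7 chase 'd': 7 ⇒ 8;  out=∅∪out(8)={1}
  fail(4) 'dbcb': from fail(3)=14 chase 'b': 14→20→0 ⇒ 10;  out=∅∪out(10)=∅
  fail(16) 'bcda': from fail(15)=1 chase 'a': 1→0 ⇒ 7;  out={5}∪out(7)={5}
  fail(18) 'badd': from fail(17)=8 chase 'd': 8→1→0 ⇒ 1;  out=∅∪out(1)=∅
  fail(5) 'dbcbb': from fail(4)=10 chase 'b': 10→0 ⇒ 10;  out=∅∪out(10)=∅
  fail(19) 'baddd': from fail(18)=1 chase 'd': 1→0 ⇒ 1;  out={6}∪out(1)={6}
  fail(6) 'dbcbba': from fail(5)=10 chase 'a': 10 ⇒ 11;  out={0}∪out(11)={0,3}

Scan:
i=0 'b': node 0→10
i=1 'a': node 10→11  ** P3@[0:1]
i=2 'd': node 11→17  ** P1@[1:2]
i=3 'd': node 17→18
i=4 'd': node 18→19  ** P6@[0:4]
i=5 'd': node 19→1 ·f
i=6 'a': node 1→7 ·f
i=7 'b': node 7→12
i=8 'c': node 12→13  ** P4@[6:8],P7@[8:8]
i=9 'd': node 13→15 ·f
i=10 'd': node 15→1 ·f
i=11 'a': node 1→7 ·f
i=12 'b': node 7→12
i=13 'c': node 12→13  ** P4@[11:13],P7@[13:13]
i=14 'b': node 13→10 ·f
i=15 'b': node 10→10 ·f
i=16 'a': node 10→11  ** P3@[15:16]
i=17 'd': node 11→17  ** P1@[16:17]
i=18 'c': node 17→9 ·f  ** P2@[17:18],P7@[18:18]
i=19 'c': node 9→20 ·f  ** P7@[19:19]
i=20 'b': node 20→10 ·f
i=21 'd': node 10→1 ·f
i=22 'd': node 1→1 ·f
i=23 'b': node 1→2
i=24 'd': node 2→1 ·f
i=25 'c': node 1→9  ** P2@[24:25],P7@[25:25]
i=26 'a': node 9→7 ·f
i=27 'd': node 7→8  ** P1@[26:27]
i=28 'a': node 8→7 ·f
i=29 'b': node 7→12
i=30 'd': node 12→1 ·f
i=31 'b': node 1→2
i=32 'a': node 2→11 ·f  ** P3@[31:32]
i=33 'b': node 11→12 ·f
i=34 'a': node 12→11 ·f  ** P3@[33:34]
i=35 'c': node 11→20 ·f  ** P7@[35:35]
i=36 'b': node 20→10 ·f
i=37 'a': node 10→11  ** P3@[36:37]
i=38 'd': node 11→17  ** P1@[37:38]
i=39 'd': node 17→18
i=40 'd': node 18→19  ** P6@[36:40]
i=41 'b': node 19→2 ·f
i=42 'c': node 2→3  ** P7@[42:42]
i=43 'c': node 3→20 ·f  ** P7@[43:43]
i=44 'a': node 20→7 ·f
i=45 'd': node 7→8  ** P1@[44:45]
i=46 'a': node 8→7 ·f
i=47 'd': node 7→8  ** P1@[46:47]
i=48 'd': node 8→1 ·f
i=49 'c': node 1→9  ** P2@[48:49],P7@[49:49]
i=50 'a': node 9→7 ·f
i=51 'd': node 7→8  ** P1@[50:51]
i=52 'd': node 8→1 ·f
i=53 'a': node 1→7 ·f
i=54 'd': node 7→8  ** P1@[53:54]
i=55 'a': node 8→7 ·f
i=56 'c': node 7→20 ·f  ** P7@[56:56]
i=57 'a': node 20→7 ·f
i=58 'b': node 7→12
i=59 'c': node 12→13  ** P4@[57:59],P7@[59:59]
i=60 'c': node 13→20 ·f  ** P7@[60:60]
i=61 'b': node 20→10 ·f
i=62 'b': node 10→10 ·f
i=63 'c': node 10→14  ** P7@[63:63]
i=64 'c': node 14→20 ·f  ** P7@[64:64]
i=65 'a': node 20→7 ·f
i=66 'b': node 7→12

Matches: [[1,3],[2,1],[4,6],[8,4],[8,7],[13,4],[13,7],[16,3],[17,1],[18,2],[18,7],[19,7],[25,2],[25,7],[27,1],[32,3],[34,3],[35,7],[37,3],[38,1],[40,6],[42,7],[43,7],[45,1],[47,1],[49,2],[49,7],[51,1],[54,1],[56,7],[59,4],[59,7],[60,7],[63,7],[64,7]]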